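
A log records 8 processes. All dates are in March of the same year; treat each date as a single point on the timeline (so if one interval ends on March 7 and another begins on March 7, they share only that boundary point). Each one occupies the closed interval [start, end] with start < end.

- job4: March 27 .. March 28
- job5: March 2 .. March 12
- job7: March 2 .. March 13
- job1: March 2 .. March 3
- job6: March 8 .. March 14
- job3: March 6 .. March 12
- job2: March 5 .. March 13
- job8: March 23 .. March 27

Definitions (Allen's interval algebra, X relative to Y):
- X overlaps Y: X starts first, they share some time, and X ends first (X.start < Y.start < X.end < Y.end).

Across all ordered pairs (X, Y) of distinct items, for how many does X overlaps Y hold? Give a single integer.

5

Checking all 56 ordered pairs for relation 'overlaps'; matching pairs in alphabetical order:
(job2, job6): job2 overlaps job6 ✓
(job3, job6): job3 overlaps job6 ✓
(job5, job2): job5 overlaps job2 ✓
(job5, job6): job5 overlaps job6 ✓
(job7, job6): job7 overlaps job6 ✓
Count: 5.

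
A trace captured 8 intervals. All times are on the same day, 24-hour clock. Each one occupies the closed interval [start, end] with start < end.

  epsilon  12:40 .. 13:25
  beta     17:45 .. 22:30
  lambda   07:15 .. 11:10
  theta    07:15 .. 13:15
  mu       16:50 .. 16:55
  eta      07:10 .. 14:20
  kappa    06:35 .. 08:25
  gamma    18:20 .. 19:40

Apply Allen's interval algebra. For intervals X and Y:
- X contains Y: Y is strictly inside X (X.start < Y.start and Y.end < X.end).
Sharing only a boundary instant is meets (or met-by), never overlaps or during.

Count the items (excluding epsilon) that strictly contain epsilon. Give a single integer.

1

Target epsilon = [12:40, 13:25].
beta [17:45, 22:30] → after → no.
eta [07:10, 14:20] → contains → counts.
gamma [18:20, 19:40] → after → no.
kappa [06:35, 08:25] → before → no.
lambda [07:15, 11:10] → before → no.
mu [16:50, 16:55] → after → no.
theta [07:15, 13:15] → overlaps → no.
Total: 1.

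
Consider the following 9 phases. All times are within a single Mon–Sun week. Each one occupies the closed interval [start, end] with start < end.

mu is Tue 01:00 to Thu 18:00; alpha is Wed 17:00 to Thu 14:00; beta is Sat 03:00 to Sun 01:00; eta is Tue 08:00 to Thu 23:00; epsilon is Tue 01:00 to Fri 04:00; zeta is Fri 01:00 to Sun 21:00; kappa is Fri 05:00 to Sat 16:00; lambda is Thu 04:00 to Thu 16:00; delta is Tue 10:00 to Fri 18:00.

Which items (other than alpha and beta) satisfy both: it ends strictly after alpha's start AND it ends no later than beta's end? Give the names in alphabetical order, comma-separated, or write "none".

Conditions: its end is strictly after alpha's start (X.end > Wed 17:00) AND its end is no later than beta's end (X.end <= Sun 01:00).
delta: end Fri 18:00 > Wed 17:00? ✓; end Fri 18:00 <= Sun 01:00? ✓ → yes.
epsilon: end Fri 04:00 > Wed 17:00? ✓; end Fri 04:00 <= Sun 01:00? ✓ → yes.
eta: end Thu 23:00 > Wed 17:00? ✓; end Thu 23:00 <= Sun 01:00? ✓ → yes.
kappa: end Sat 16:00 > Wed 17:00? ✓; end Sat 16:00 <= Sun 01:00? ✓ → yes.
lambda: end Thu 16:00 > Wed 17:00? ✓; end Thu 16:00 <= Sun 01:00? ✓ → yes.
mu: end Thu 18:00 > Wed 17:00? ✓; end Thu 18:00 <= Sun 01:00? ✓ → yes.
zeta: end Sun 21:00 > Wed 17:00? ✓; end Sun 21:00 <= Sun 01:00? ✗ → no.
Result: delta, epsilon, eta, kappa, lambda, mu.

delta, epsilon, eta, kappa, lambda, mu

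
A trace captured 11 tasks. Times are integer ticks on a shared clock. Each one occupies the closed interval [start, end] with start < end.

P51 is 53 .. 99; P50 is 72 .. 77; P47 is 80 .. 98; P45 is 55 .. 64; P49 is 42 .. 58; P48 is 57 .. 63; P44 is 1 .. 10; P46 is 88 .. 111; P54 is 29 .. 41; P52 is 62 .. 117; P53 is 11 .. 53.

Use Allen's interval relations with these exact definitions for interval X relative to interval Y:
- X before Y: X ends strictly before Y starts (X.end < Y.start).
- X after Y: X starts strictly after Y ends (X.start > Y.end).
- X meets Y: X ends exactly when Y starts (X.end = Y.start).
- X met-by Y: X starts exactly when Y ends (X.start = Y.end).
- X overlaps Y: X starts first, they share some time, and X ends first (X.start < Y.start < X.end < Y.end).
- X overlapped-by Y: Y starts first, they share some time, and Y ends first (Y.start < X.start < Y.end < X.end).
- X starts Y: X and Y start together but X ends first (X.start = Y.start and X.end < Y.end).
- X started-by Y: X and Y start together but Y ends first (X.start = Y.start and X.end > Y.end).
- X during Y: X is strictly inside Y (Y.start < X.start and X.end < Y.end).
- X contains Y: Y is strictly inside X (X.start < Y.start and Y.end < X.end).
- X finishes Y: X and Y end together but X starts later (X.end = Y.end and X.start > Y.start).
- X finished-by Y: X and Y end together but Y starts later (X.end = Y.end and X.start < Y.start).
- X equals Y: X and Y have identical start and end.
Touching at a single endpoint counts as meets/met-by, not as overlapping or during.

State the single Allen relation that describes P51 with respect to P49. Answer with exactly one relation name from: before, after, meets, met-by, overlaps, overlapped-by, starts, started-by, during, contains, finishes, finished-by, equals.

P51 = [53, 99]; P49 = [42, 58].
Compare endpoints: P51.start > P49.start, P51.start < P49.end, P51.end > P49.start, P51.end > P49.end.
That pattern is 'overlapped-by'.

overlapped-by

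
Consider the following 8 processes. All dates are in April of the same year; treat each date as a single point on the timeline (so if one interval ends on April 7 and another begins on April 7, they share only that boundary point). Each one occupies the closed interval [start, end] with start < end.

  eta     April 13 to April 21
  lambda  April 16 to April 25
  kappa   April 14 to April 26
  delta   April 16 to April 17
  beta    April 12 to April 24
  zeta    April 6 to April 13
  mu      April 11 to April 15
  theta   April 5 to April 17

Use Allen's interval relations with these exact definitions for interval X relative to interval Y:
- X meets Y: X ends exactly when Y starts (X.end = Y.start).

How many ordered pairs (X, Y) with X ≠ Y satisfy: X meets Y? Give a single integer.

Checking all 56 ordered pairs for relation 'meets'; matching pairs in alphabetical order:
(zeta, eta): zeta meets eta ✓
Count: 1.

1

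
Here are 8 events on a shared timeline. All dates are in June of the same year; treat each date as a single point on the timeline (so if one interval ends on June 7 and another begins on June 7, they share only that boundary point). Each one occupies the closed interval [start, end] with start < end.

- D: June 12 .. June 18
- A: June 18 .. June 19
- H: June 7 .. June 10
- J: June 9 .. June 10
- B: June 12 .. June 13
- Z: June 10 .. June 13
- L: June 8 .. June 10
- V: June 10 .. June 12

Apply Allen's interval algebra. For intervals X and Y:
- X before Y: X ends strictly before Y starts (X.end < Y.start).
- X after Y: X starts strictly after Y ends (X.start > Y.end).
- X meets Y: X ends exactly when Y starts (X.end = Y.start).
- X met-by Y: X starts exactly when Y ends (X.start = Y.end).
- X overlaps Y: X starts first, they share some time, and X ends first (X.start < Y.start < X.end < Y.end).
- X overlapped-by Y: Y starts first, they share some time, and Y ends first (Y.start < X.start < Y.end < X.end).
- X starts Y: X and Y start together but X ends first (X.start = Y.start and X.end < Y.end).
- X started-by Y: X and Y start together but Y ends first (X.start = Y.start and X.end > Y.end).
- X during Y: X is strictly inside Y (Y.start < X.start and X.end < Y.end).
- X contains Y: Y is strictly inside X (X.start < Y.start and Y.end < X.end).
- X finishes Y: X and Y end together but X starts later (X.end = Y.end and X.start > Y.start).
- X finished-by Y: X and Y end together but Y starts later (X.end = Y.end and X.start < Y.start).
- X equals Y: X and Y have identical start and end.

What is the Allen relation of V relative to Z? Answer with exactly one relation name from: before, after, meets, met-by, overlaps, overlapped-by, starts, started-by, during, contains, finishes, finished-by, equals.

V = [June 10, June 12]; Z = [June 10, June 13].
Compare endpoints: V.start = Z.start, V.start < Z.end, V.end > Z.start, V.end < Z.end.
That pattern is 'starts'.

starts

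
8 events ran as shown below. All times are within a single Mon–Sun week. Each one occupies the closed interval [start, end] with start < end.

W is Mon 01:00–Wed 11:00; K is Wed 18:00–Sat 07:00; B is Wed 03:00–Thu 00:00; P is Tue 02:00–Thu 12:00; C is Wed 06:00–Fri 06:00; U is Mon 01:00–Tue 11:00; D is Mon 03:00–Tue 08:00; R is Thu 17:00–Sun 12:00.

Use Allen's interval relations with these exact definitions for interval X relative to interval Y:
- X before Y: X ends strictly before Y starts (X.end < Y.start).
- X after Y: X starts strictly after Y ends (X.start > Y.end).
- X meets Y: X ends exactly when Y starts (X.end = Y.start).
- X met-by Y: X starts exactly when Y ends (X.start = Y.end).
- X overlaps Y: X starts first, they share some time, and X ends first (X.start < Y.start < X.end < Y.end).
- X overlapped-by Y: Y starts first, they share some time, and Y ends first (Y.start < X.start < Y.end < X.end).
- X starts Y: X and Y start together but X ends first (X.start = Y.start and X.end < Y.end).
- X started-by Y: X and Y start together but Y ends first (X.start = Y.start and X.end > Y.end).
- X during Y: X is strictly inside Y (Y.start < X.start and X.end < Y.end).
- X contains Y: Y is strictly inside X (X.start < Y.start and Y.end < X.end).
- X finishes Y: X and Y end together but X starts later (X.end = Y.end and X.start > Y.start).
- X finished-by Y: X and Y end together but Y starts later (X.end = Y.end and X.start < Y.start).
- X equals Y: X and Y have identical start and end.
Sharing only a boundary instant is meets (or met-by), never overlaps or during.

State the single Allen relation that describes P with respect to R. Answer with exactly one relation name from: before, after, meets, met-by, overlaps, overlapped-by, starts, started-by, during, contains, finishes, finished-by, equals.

P = [Tue 02:00, Thu 12:00]; R = [Thu 17:00, Sun 12:00].
Compare endpoints: P.start < R.start, P.start < R.end, P.end < R.start, P.end < R.end.
That pattern is 'before'.

before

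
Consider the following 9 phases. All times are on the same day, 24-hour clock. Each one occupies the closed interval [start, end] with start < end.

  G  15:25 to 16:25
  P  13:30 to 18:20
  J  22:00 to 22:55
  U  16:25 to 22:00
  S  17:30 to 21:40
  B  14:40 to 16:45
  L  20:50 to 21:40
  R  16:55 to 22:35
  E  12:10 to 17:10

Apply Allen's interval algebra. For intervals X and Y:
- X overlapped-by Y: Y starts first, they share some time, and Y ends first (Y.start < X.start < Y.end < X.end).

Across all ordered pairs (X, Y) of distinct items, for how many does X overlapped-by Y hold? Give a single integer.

9

Checking all 72 ordered pairs for relation 'overlapped-by'; matching pairs in alphabetical order:
(J, R): J overlapped-by R ✓
(P, E): P overlapped-by E ✓
(R, E): R overlapped-by E ✓
(R, P): R overlapped-by P ✓
(R, U): R overlapped-by U ✓
(S, P): S overlapped-by P ✓
(U, B): U overlapped-by B ✓
(U, E): U overlapped-by E ✓
(U, P): U overlapped-by P ✓
Count: 9.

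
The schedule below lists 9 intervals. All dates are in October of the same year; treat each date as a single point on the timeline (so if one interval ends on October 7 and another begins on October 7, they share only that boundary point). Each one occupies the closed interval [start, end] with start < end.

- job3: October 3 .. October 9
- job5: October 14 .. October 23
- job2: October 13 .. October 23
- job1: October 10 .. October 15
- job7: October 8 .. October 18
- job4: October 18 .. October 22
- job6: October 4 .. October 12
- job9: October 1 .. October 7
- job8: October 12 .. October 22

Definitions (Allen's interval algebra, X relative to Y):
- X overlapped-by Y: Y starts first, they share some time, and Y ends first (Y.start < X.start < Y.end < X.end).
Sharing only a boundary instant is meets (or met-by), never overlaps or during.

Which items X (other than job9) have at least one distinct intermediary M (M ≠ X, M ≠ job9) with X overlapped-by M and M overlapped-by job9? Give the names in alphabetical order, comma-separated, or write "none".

Target job9 = [October 1, October 7].
Intermediaries M with M overlapped-by job9: job3, job6.
Via job3 — items with X overlapped-by job3: job6, job7.
Via job6 — items with X overlapped-by job6: job1, job7.
Union: job1, job6, job7.

job1, job6, job7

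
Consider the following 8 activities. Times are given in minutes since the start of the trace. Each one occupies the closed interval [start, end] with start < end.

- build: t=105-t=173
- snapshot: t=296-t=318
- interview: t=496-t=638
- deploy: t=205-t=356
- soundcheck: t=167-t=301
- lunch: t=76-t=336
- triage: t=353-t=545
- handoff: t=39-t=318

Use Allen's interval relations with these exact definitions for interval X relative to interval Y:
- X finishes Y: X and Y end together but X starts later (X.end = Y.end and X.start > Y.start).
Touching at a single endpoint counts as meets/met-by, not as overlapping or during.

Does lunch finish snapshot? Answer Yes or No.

lunch = [t=76, t=336], snapshot = [t=296, t=318].
Actual relation of lunch to snapshot: contains.
Asked whether 'finishes' holds → No.

No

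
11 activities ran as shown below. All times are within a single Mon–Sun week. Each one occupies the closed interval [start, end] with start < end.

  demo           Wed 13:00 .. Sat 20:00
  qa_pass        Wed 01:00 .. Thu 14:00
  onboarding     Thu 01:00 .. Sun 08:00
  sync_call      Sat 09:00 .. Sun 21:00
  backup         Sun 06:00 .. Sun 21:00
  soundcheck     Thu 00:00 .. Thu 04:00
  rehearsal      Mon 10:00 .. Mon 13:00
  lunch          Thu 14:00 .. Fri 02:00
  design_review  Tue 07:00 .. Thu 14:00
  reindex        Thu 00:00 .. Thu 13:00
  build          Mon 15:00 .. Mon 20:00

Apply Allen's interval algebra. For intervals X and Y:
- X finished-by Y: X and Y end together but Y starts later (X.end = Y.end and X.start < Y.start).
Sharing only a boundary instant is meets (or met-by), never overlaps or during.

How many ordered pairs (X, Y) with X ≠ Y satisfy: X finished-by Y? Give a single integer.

Checking all 110 ordered pairs for relation 'finished-by'; matching pairs in alphabetical order:
(design_review, qa_pass): design_review finished-by qa_pass ✓
(sync_call, backup): sync_call finished-by backup ✓
Count: 2.

2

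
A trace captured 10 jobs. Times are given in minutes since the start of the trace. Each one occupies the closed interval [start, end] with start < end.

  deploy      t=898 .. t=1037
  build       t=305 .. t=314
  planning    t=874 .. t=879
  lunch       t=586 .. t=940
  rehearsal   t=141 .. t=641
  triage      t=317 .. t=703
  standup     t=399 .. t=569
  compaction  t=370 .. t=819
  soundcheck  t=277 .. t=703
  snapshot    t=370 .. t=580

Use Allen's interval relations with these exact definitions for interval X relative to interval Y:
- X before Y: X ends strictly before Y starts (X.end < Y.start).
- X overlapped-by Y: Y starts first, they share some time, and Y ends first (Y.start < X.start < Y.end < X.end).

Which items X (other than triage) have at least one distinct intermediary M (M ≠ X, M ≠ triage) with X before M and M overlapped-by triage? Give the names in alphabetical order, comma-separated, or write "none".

build, snapshot, standup

Target triage = [t=317, t=703].
Intermediaries M with M overlapped-by triage: compaction, lunch.
Via compaction — items with X before compaction: build.
Via lunch — items with X before lunch: build, snapshot, standup.
Union: build, snapshot, standup.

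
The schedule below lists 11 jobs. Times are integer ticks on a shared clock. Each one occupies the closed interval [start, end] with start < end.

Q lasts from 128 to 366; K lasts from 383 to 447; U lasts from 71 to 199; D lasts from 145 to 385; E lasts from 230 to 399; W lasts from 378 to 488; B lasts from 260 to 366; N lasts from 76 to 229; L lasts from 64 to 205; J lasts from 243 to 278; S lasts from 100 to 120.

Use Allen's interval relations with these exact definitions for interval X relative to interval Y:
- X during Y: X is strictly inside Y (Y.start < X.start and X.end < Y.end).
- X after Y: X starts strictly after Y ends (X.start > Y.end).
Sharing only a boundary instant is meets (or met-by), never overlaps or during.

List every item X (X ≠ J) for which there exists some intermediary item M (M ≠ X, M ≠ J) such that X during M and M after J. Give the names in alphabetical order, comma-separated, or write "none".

Target J = [243, 278].
Intermediaries M with M after J: K, W.
Via K — items with X during K: none.
Via W — items with X during W: K.
Union: K.

K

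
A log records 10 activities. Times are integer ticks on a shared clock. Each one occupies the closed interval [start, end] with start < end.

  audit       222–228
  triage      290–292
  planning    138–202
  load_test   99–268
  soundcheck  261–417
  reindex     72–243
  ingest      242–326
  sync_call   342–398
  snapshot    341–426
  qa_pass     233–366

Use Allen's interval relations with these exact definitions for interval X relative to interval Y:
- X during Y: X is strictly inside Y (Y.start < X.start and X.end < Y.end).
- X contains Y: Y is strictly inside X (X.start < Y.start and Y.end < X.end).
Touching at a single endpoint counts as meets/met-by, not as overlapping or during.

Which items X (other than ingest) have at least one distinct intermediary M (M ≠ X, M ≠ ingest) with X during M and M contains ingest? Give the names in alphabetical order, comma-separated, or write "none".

Target ingest = [242, 326].
Intermediaries M with M contains ingest: qa_pass.
Via qa_pass — items with X during qa_pass: triage.
Union: triage.

triage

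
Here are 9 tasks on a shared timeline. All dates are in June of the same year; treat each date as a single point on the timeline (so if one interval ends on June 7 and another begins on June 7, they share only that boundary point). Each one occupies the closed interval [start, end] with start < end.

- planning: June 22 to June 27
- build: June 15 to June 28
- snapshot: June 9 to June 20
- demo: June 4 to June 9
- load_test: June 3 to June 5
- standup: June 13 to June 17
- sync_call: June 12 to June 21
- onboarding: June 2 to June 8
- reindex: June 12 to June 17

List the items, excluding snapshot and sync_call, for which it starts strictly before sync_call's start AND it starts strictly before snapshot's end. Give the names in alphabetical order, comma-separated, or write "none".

Conditions: its start is strictly before sync_call's start (X.start < June 12) AND its start is strictly before snapshot's end (X.start < June 20).
build: start June 15 < June 12? ✗; start June 15 < June 20? ✓ → no.
demo: start June 4 < June 12? ✓; start June 4 < June 20? ✓ → yes.
load_test: start June 3 < June 12? ✓; start June 3 < June 20? ✓ → yes.
onboarding: start June 2 < June 12? ✓; start June 2 < June 20? ✓ → yes.
planning: start June 22 < June 12? ✗; start June 22 < June 20? ✗ → no.
reindex: start June 12 < June 12? ✗; start June 12 < June 20? ✓ → no.
standup: start June 13 < June 12? ✗; start June 13 < June 20? ✓ → no.
Result: demo, load_test, onboarding.

demo, load_test, onboarding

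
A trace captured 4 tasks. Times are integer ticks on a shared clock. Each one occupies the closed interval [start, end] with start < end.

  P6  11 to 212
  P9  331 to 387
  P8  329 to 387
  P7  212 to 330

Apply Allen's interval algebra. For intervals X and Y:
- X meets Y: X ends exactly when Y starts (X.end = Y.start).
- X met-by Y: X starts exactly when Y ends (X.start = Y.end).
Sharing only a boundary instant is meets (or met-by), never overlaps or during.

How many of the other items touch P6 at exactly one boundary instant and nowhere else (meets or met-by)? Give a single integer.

1

Target P6 = [11, 212].
P7 [212, 330] → met-by → counts.
P8 [329, 387] → after → no.
P9 [331, 387] → after → no.
Total: 1.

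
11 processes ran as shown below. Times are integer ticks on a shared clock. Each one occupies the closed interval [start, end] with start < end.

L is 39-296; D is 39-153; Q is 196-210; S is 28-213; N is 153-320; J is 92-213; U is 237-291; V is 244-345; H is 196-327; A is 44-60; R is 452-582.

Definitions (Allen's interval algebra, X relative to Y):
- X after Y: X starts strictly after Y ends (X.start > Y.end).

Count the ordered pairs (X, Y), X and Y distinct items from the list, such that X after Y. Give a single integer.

Checking all 110 ordered pairs for relation 'after'; matching pairs in alphabetical order:
(H, A): H after A ✓
(H, D): H after D ✓
(J, A): J after A ✓
(N, A): N after A ✓
(Q, A): Q after A ✓
(Q, D): Q after D ✓
(R, A): R after A ✓
(R, D): R after D ✓
(R, H): R after H ✓
(R, J): R after J ✓
(R, L): R after L ✓
(R, N): R after N ✓
(R, Q): R after Q ✓
(R, S): R after S ✓
(R, U): R after U ✓
(R, V): R after V ✓
(U, A): U after A ✓
(U, D): U after D ✓
(U, J): U after J ✓
(U, Q): U after Q ✓
(U, S): U after S ✓
(V, A): V after A ✓
(V, D): V after D ✓
(V, J): V after J ✓
... plus 2 further pairs not listed.
Count: 26.

26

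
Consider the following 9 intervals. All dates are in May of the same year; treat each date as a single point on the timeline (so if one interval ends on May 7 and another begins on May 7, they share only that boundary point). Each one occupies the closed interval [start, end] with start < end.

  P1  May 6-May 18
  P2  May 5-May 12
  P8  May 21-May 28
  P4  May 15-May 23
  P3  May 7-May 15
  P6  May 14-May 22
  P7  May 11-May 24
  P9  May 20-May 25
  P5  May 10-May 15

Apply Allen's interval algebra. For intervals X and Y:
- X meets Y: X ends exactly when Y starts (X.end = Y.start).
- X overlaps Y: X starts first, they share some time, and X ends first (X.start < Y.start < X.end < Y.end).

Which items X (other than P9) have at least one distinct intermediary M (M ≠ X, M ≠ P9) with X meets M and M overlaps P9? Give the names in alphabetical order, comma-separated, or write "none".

P3, P5

Target P9 = [May 20, May 25].
Intermediaries M with M overlaps P9: P4, P6, P7.
Via P4 — items with X meets P4: P3, P5.
Via P6 — items with X meets P6: none.
Via P7 — items with X meets P7: none.
Union: P3, P5.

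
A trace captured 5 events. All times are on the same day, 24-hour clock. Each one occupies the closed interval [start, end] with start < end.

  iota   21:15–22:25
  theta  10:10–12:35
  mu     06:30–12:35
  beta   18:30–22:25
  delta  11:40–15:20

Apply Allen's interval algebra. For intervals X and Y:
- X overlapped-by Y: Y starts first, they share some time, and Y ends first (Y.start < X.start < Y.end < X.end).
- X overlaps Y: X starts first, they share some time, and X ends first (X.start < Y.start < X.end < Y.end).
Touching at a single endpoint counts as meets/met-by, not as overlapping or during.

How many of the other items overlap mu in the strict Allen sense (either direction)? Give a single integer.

1

Target mu = [06:30, 12:35].
beta [18:30, 22:25] → after → no.
delta [11:40, 15:20] → overlapped-by → counts.
iota [21:15, 22:25] → after → no.
theta [10:10, 12:35] → finishes → no.
Total: 1.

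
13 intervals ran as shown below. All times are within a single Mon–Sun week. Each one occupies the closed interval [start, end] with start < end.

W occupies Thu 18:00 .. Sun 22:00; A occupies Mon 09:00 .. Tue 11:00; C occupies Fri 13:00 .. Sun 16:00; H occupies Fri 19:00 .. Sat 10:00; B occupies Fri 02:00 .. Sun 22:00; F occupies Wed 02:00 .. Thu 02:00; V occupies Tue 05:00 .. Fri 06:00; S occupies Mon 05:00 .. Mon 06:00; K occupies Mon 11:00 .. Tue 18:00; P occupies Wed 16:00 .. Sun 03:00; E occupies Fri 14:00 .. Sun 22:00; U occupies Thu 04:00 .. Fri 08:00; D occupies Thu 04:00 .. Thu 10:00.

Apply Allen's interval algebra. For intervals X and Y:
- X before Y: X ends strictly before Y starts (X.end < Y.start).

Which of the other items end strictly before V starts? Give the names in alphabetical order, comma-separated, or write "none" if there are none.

Target V = [Tue 05:00, Fri 06:00].
A [Mon 09:00, Tue 11:00] → overlaps → no.
B [Fri 02:00, Sun 22:00] → overlapped-by → no.
C [Fri 13:00, Sun 16:00] → after → no.
D [Thu 04:00, Thu 10:00] → during → no.
E [Fri 14:00, Sun 22:00] → after → no.
F [Wed 02:00, Thu 02:00] → during → no.
H [Fri 19:00, Sat 10:00] → after → no.
K [Mon 11:00, Tue 18:00] → overlaps → no.
P [Wed 16:00, Sun 03:00] → overlapped-by → no.
S [Mon 05:00, Mon 06:00] → before → yes.
U [Thu 04:00, Fri 08:00] → overlapped-by → no.
W [Thu 18:00, Sun 22:00] → overlapped-by → no.
Result: S.

S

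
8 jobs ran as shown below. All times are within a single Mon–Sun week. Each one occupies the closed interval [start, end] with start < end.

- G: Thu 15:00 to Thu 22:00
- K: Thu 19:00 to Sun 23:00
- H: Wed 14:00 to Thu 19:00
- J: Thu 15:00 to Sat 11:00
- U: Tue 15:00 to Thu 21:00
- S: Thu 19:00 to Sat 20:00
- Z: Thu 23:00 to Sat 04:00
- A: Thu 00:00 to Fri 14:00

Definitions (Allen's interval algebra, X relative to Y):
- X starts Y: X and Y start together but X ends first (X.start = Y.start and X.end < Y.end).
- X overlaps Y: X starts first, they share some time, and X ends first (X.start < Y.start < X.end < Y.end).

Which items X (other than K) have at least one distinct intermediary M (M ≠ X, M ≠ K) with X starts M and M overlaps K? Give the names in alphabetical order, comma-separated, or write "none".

G

Target K = [Thu 19:00, Sun 23:00].
Intermediaries M with M overlaps K: A, G, J, U.
Via A — items with X starts A: none.
Via G — items with X starts G: none.
Via J — items with X starts J: G.
Via U — items with X starts U: none.
Union: G.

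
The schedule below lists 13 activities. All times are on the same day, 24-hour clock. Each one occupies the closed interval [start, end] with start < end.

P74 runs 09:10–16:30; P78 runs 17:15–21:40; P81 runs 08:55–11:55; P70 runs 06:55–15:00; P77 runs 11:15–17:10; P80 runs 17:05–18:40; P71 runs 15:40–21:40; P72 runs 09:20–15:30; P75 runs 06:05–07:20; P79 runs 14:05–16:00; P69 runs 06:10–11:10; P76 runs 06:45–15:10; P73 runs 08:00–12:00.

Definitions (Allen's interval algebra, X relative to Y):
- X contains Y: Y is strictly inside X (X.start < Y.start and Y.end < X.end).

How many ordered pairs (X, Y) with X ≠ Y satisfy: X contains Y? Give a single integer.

10

Checking all 156 ordered pairs for relation 'contains'; matching pairs in alphabetical order:
(P70, P73): P70 contains P73 ✓
(P70, P81): P70 contains P81 ✓
(P71, P80): P71 contains P80 ✓
(P73, P81): P73 contains P81 ✓
(P74, P72): P74 contains P72 ✓
(P74, P79): P74 contains P79 ✓
(P76, P70): P76 contains P70 ✓
(P76, P73): P76 contains P73 ✓
(P76, P81): P76 contains P81 ✓
(P77, P79): P77 contains P79 ✓
Count: 10.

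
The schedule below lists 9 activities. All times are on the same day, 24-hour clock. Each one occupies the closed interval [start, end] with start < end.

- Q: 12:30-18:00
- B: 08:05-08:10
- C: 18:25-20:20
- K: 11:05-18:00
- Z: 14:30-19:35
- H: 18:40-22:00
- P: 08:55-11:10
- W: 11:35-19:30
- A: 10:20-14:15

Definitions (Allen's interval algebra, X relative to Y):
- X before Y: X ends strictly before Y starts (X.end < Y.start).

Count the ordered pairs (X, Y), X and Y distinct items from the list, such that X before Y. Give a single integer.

Checking all 72 ordered pairs for relation 'before'; matching pairs in alphabetical order:
(A, C): A before C ✓
(A, H): A before H ✓
(A, Z): A before Z ✓
(B, A): B before A ✓
(B, C): B before C ✓
(B, H): B before H ✓
(B, K): B before K ✓
(B, P): B before P ✓
(B, Q): B before Q ✓
(B, W): B before W ✓
(B, Z): B before Z ✓
(K, C): K before C ✓
(K, H): K before H ✓
(P, C): P before C ✓
(P, H): P before H ✓
(P, Q): P before Q ✓
(P, W): P before W ✓
(P, Z): P before Z ✓
(Q, C): Q before C ✓
(Q, H): Q before H ✓
Count: 20.

20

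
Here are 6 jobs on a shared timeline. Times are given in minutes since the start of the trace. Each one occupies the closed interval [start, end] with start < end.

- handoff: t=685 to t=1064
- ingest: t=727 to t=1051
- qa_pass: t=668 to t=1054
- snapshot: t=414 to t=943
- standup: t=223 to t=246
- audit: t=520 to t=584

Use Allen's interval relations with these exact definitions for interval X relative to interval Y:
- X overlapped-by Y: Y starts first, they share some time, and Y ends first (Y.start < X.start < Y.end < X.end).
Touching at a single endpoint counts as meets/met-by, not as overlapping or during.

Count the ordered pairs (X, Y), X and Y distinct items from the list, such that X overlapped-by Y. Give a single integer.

Checking all 30 ordered pairs for relation 'overlapped-by'; matching pairs in alphabetical order:
(handoff, qa_pass): handoff overlapped-by qa_pass ✓
(handoff, snapshot): handoff overlapped-by snapshot ✓
(ingest, snapshot): ingest overlapped-by snapshot ✓
(qa_pass, snapshot): qa_pass overlapped-by snapshot ✓
Count: 4.

4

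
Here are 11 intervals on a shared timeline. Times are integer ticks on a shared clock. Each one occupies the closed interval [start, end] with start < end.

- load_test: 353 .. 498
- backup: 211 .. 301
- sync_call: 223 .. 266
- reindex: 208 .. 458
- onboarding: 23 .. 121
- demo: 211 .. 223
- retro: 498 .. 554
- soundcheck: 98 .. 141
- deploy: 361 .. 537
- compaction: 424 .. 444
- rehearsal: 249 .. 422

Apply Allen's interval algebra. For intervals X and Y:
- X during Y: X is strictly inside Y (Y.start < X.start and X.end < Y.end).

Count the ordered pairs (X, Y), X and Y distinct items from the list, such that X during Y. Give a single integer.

Checking all 110 ordered pairs for relation 'during'; matching pairs in alphabetical order:
(backup, reindex): backup during reindex ✓
(compaction, deploy): compaction during deploy ✓
(compaction, load_test): compaction during load_test ✓
(compaction, reindex): compaction during reindex ✓
(demo, reindex): demo during reindex ✓
(rehearsal, reindex): rehearsal during reindex ✓
(sync_call, backup): sync_call during backup ✓
(sync_call, reindex): sync_call during reindex ✓
Count: 8.

8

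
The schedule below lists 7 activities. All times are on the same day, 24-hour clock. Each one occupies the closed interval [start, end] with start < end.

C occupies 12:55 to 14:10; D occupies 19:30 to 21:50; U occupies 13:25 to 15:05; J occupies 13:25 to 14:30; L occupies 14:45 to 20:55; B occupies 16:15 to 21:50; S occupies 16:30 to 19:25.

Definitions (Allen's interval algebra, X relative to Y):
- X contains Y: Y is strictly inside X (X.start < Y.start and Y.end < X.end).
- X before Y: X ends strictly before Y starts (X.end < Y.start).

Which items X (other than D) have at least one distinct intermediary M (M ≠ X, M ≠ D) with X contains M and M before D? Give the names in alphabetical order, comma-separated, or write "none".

Target D = [19:30, 21:50].
Intermediaries M with M before D: C, J, S, U.
Via C — items with X contains C: none.
Via J — items with X contains J: none.
Via S — items with X contains S: B, L.
Via U — items with X contains U: none.
Union: B, L.

B, L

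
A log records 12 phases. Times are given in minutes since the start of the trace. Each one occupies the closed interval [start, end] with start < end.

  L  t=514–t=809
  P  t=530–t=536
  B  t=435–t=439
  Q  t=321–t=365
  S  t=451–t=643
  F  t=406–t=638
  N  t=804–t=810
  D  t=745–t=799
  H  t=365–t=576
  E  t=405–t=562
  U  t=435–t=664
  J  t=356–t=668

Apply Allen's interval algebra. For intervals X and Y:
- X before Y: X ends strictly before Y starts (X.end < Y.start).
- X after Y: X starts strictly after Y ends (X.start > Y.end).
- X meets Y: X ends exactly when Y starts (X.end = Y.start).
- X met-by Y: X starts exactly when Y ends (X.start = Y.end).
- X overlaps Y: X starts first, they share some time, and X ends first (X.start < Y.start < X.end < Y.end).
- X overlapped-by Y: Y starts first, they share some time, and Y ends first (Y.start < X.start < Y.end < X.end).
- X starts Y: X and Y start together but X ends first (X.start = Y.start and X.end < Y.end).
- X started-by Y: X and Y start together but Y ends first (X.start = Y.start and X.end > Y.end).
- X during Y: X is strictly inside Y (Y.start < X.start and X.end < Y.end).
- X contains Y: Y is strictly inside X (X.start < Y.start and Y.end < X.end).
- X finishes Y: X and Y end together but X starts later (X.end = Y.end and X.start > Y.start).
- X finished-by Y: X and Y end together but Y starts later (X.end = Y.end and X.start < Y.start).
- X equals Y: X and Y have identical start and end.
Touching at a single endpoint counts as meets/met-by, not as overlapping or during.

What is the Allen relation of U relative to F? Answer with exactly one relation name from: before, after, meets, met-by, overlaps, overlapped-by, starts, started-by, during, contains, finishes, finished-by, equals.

U = [t=435, t=664]; F = [t=406, t=638].
Compare endpoints: U.start > F.start, U.start < F.end, U.end > F.start, U.end > F.end.
That pattern is 'overlapped-by'.

overlapped-by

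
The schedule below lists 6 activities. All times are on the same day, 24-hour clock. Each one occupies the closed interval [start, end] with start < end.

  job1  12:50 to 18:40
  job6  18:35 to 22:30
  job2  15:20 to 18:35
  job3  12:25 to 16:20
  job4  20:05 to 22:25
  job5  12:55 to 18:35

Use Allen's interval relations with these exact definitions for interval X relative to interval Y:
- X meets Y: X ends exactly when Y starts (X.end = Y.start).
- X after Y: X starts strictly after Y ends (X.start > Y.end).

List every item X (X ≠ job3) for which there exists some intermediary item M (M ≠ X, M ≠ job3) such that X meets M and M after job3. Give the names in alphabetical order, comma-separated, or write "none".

Target job3 = [12:25, 16:20].
Intermediaries M with M after job3: job4, job6.
Via job4 — items with X meets job4: none.
Via job6 — items with X meets job6: job2, job5.
Union: job2, job5.

job2, job5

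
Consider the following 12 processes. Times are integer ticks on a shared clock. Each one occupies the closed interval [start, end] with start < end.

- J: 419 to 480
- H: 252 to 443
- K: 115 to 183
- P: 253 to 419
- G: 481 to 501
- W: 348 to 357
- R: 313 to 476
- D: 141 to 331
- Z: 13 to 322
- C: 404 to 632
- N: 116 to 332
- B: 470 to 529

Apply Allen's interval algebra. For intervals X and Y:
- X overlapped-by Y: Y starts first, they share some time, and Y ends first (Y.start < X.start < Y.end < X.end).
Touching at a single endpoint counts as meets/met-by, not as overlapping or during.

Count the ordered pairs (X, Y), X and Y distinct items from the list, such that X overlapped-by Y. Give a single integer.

Checking all 132 ordered pairs for relation 'overlapped-by'; matching pairs in alphabetical order:
(B, J): B overlapped-by J ✓
(B, R): B overlapped-by R ✓
(C, H): C overlapped-by H ✓
(C, P): C overlapped-by P ✓
(C, R): C overlapped-by R ✓
(D, K): D overlapped-by K ✓
(D, Z): D overlapped-by Z ✓
(H, D): H overlapped-by D ✓
(H, N): H overlapped-by N ✓
(H, Z): H overlapped-by Z ✓
(J, H): J overlapped-by H ✓
(J, R): J overlapped-by R ✓
(N, K): N overlapped-by K ✓
(N, Z): N overlapped-by Z ✓
(P, D): P overlapped-by D ✓
(P, N): P overlapped-by N ✓
(P, Z): P overlapped-by Z ✓
(R, D): R overlapped-by D ✓
(R, H): R overlapped-by H ✓
(R, N): R overlapped-by N ✓
(R, P): R overlapped-by P ✓
(R, Z): R overlapped-by Z ✓
Count: 22.

22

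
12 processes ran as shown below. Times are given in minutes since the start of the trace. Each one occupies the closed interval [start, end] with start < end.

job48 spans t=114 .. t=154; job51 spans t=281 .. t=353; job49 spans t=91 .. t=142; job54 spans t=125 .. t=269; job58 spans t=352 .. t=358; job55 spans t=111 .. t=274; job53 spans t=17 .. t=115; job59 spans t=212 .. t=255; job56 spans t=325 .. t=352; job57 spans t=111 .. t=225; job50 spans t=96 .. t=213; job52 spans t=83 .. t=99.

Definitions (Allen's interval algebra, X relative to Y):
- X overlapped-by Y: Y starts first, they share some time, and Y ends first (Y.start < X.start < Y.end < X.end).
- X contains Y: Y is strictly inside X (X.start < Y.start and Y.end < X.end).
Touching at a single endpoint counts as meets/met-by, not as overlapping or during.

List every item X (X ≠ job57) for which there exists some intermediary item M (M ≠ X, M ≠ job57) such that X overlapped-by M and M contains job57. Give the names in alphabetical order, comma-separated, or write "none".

Target job57 = [t=111, t=225].
Intermediaries M with M contains job57: none.
Union: none.

none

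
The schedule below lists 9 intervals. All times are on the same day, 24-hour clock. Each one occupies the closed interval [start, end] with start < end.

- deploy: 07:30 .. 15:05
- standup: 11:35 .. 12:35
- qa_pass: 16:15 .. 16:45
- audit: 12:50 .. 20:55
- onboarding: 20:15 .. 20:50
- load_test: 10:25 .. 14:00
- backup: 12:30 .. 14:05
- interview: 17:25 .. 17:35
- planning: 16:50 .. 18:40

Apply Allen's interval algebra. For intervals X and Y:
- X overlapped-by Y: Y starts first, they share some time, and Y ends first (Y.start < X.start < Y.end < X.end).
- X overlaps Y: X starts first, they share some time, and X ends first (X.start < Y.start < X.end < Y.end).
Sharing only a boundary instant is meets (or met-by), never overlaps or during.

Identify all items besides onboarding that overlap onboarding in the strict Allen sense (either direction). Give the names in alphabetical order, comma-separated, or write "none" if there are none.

none

Target onboarding = [20:15, 20:50].
audit [12:50, 20:55] → contains → no.
backup [12:30, 14:05] → before → no.
deploy [07:30, 15:05] → before → no.
interview [17:25, 17:35] → before → no.
load_test [10:25, 14:00] → before → no.
planning [16:50, 18:40] → before → no.
qa_pass [16:15, 16:45] → before → no.
standup [11:35, 12:35] → before → no.
Result: none.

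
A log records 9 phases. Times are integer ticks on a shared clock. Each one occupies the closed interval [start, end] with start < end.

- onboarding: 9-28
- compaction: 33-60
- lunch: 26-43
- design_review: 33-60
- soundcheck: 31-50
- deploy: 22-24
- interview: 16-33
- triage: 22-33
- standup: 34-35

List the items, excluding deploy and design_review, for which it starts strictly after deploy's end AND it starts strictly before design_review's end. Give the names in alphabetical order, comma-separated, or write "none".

compaction, lunch, soundcheck, standup

Conditions: its start is strictly after deploy's end (X.start > 24) AND its start is strictly before design_review's end (X.start < 60).
compaction: start 33 > 24? ✓; start 33 < 60? ✓ → yes.
interview: start 16 > 24? ✗; start 16 < 60? ✓ → no.
lunch: start 26 > 24? ✓; start 26 < 60? ✓ → yes.
onboarding: start 9 > 24? ✗; start 9 < 60? ✓ → no.
soundcheck: start 31 > 24? ✓; start 31 < 60? ✓ → yes.
standup: start 34 > 24? ✓; start 34 < 60? ✓ → yes.
triage: start 22 > 24? ✗; start 22 < 60? ✓ → no.
Result: compaction, lunch, soundcheck, standup.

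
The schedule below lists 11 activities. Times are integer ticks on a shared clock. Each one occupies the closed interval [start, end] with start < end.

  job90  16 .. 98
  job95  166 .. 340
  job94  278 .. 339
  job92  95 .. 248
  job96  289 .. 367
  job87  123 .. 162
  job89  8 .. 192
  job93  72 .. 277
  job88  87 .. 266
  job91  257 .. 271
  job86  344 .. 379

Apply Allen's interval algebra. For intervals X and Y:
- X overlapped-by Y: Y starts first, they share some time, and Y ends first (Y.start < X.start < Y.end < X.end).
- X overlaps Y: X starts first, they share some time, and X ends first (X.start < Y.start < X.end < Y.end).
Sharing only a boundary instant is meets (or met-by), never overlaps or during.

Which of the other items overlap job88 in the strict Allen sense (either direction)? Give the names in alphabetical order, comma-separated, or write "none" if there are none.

Target job88 = [87, 266].
job86 [344, 379] → after → no.
job87 [123, 162] → during → no.
job89 [8, 192] → overlaps → yes.
job90 [16, 98] → overlaps → yes.
job91 [257, 271] → overlapped-by → yes.
job92 [95, 248] → during → no.
job93 [72, 277] → contains → no.
job94 [278, 339] → after → no.
job95 [166, 340] → overlapped-by → yes.
job96 [289, 367] → after → no.
Result: job89, job90, job91, job95.

job89, job90, job91, job95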